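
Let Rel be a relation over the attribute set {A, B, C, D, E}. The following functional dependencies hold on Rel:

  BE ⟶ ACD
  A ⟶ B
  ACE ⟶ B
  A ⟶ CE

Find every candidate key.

{A}⁺: A→B adds B; A→CE adds C, E; BE→ACD adds D → {A, B, C, D, E}.
{B, E}⁺: BE→ACD adds A, C, D → {A, B, C, D, E}. Minimal: {E}⁺ = {E}; {B}⁺ = {B} — none reach the full schema.
Any other superkey contains one of these as a subset, so there are no further candidate keys.

{A}, {B, E}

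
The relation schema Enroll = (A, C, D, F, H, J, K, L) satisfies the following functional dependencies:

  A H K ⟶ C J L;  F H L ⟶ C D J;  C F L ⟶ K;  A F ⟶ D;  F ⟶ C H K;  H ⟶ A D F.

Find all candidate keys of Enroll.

(F); (H)

{F}⁺: F→CHK adds C, H, K; H→ADF adds A, D; AHK→CJL adds J, L → {A, C, D, F, H, J, K, L}.
{H}⁺: H→ADF adds A, D, F; F→CHK adds C, K; AHK→CJL adds J, L → {A, C, D, F, H, J, K, L}.
Any other superkey contains one of these as a subset, so there are no further candidate keys.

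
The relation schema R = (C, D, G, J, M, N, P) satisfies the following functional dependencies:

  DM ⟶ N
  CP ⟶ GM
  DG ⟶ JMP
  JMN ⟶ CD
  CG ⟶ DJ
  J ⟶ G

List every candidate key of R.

{C, G}; {C, J}; {C, P}; {D, G}; {D, J}; {J, M, N}

{C, G}⁺: CG→DJ adds D, J; DG→JMP adds M, P; DM→N adds N → {C, D, G, J, M, N, P}.
{C, J}⁺: J→G adds G; CG→DJ adds D; DG→JMP adds M, P; DM→N adds N → {C, D, G, J, M, N, P}.
{C, P}⁺: CP→GM adds G, M; CG→DJ adds D, J; DM→N adds N → {C, D, G, J, M, N, P}.
{D, G}⁺: DG→JMP adds J, M, P; DM→N adds N; JMN→CD adds C → {C, D, G, J, M, N, P}.
{D, J}⁺: J→G adds G; DG→JMP adds M, P; DM→N adds N; JMN→CD adds C → {C, D, G, J, M, N, P}.
{J, M, N}⁺: JMN→CD adds C, D; J→G adds G; DG→JMP adds P → {C, D, G, J, M, N, P}.
Any other superkey contains one of these as a subset, so there are no further candidate keys.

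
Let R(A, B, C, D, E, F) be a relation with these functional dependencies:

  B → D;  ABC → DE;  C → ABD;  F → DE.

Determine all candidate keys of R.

{C, F}

Attributes C, F never appear on any right-hand side, so every candidate key must contain {C, F}.
{C, F}⁺ = {A, B, C, D, E, F}, which is all of the schema, so {C, F} is the only candidate key.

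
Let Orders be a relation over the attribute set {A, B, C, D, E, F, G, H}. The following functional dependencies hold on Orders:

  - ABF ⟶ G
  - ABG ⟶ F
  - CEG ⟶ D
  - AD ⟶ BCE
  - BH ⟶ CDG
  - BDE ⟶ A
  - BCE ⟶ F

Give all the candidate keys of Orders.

{A, B, H}, {A, D, H}, {B, E, H}, {A, C, E, G, H}

{A, B, H}⁺: BH→CDG adds C, D, G; ABG→F adds F; AD→BCE adds E → {A, B, C, D, E, F, G, H}. Minimal: {B, H}⁺ = {B, C, D, G, H}; {A, H}⁺ = {A, H}; {A, B}⁺ = {A, B} — none reach the full schema.
{A, D, H}⁺: AD→BCE adds B, C, E; BH→CDG adds G; BCE→F adds F → {A, B, C, D, E, F, G, H}. Minimal: {D, H}⁺ = {D, H}; {A, H}⁺ = {A, H}; {A, D}⁺ = {A, B, C, D, E, F, G} — none reach the full schema.
{B, E, H}⁺: BH→CDG adds C, D, G; BDE→A adds A; BCE→F adds F → {A, B, C, D, E, F, G, H}. Minimal: {E, H}⁺ = {E, H}; {B, H}⁺ = {B, C, D, G, H}; {B, E}⁺ = {B, E} — none reach the full schema.
{A, C, E, G, H}⁺: CEG→D adds D; AD→BCE adds B; BCE→F adds F → {A, B, C, D, E, F, G, H}. Minimal: {C, E, G, H}⁺ = {C, D, E, G, H}; {A, E, G, H}⁺ = {A, E, G, H}; {A, C, G, H}⁺ = {A, C, G, H}; … — none reach the full schema.
Any other superkey contains one of these as a subset, so there are no further candidate keys.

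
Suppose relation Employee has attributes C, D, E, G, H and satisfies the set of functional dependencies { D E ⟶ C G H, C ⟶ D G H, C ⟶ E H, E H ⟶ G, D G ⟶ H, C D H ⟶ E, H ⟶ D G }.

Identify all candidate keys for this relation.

{C}, {D, E}, {E, H}

{C}⁺: C→DGH adds D, G, H; C→EH adds E → {C, D, E, G, H}.
{D, E}⁺: DE→CGH adds C, G, H → {C, D, E, G, H}.
{E, H}⁺: EH→G adds G; H→DG adds D; DE→CGH adds C → {C, D, E, G, H}.
Any other superkey contains one of these as a subset, so there are no further candidate keys.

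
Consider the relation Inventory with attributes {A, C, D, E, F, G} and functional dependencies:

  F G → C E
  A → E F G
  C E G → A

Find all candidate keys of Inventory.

{A, D}, {D, F, G}, {C, D, E, G}

Attribute D never appears on the right-hand side of any dependency, so D must belong to every candidate key.
{D}⁺ = {D}, which is not all of the schema, so we must add further attributes.
{A, D}⁺: A→EFG adds E, F, G; FG→CE adds C → {A, C, D, E, F, G}. Minimal: {D}⁺ = {D}; {A}⁺ = {A, C, E, F, G} — none reach the full schema.
{D, F, G}⁺: FG→CE adds C, E; CEG→A adds A → {A, C, D, E, F, G}. Minimal: {F, G}⁺ = {A, C, E, F, G}; {D, G}⁺ = {D, G}; {D, F}⁺ = {D, F} — none reach the full schema.
{C, D, E, G}⁺: CEG→A adds A; A→EFG adds F → {A, C, D, E, F, G}. Minimal: {D, E, G}⁺ = {D, E, G}; {C, E, G}⁺ = {A, C, E, F, G}; {C, D, G}⁺ = {C, D, G}; … — none reach the full schema.
Any other superkey contains one of these as a subset, so there are no further candidate keys.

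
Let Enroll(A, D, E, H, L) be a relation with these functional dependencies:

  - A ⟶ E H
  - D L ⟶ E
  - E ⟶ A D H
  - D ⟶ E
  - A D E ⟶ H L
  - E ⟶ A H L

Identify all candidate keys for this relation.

{A}⁺: A→EH adds E, H; E→ADH adds D; ADE→HL adds L → {A, D, E, H, L}.
{D}⁺: D→E adds E; E→AHL adds A, H, L → {A, D, E, H, L}.
{E}⁺: E→ADH adds A, D, H; ADE→HL adds L → {A, D, E, H, L}.

(A), (D), (E)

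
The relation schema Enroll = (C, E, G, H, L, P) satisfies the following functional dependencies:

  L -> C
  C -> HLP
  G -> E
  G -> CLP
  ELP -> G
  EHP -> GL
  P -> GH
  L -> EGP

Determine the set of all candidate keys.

{C}⁺: C→HLP adds H, L, P; P→GH adds G; L→EGP adds E → {C, E, G, H, L, P}.
{G}⁺: G→E adds E; G→CLP adds C, L, P; P→GH adds H → {C, E, G, H, L, P}.
{L}⁺: L→C adds C; C→HLP adds H, P; P→GH adds G; L→EGP adds E → {C, E, G, H, L, P}.
{P}⁺: P→GH adds G, H; G→E adds E; G→CLP adds C, L → {C, E, G, H, L, P}.

(C); (G); (L); (P)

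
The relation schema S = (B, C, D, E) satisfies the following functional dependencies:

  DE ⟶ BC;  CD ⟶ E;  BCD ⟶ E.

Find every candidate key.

CD, DE

{C, D}⁺: CD→E adds E; DE→BC adds B → {B, C, D, E}. Minimal: {D}⁺ = {D}; {C}⁺ = {C} — none reach the full schema.
{D, E}⁺: DE→BC adds B, C → {B, C, D, E}. Minimal: {E}⁺ = {E}; {D}⁺ = {D} — none reach the full schema.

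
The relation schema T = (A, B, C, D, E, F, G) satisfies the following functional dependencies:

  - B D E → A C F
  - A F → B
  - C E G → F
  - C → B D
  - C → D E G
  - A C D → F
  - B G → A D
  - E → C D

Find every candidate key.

{C}, {E}

{C}⁺: C→BD adds B, D; C→DEG adds E, G; BG→AD adds A; BDE→ACF adds F → {A, B, C, D, E, F, G}.
{E}⁺: E→CD adds C, D; C→BD adds B; C→DEG adds G; BG→AD adds A; BDE→ACF adds F → {A, B, C, D, E, F, G}.
Any other superkey contains one of these as a subset, so there are no further candidate keys.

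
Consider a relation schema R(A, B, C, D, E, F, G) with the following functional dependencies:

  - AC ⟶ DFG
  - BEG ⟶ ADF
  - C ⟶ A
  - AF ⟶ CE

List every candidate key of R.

Attribute B never appears on the right-hand side of any dependency, so B must belong to every candidate key.
{B}⁺ = {B}, which is not all of the schema, so we must add further attributes.
{B, C}⁺: C→A adds A; AC→DFG adds D, F, G; AF→CE adds E → {A, B, C, D, E, F, G}. Minimal: {C}⁺ = {A, C, D, E, F, G}; {B}⁺ = {B} — none reach the full schema.
{A, B, F}⁺: AF→CE adds C, E; AC→DFG adds D, G → {A, B, C, D, E, F, G}. Minimal: {B, F}⁺ = {B, F}; {A, F}⁺ = {A, C, D, E, F, G}; {A, B}⁺ = {A, B} — none reach the full schema.
{B, E, G}⁺: BEG→ADF adds A, D, F; AF→CE adds C → {A, B, C, D, E, F, G}. Minimal: {E, G}⁺ = {E, G}; {B, G}⁺ = {B, G}; {B, E}⁺ = {B, E} — none reach the full schema.
Any other superkey contains one of these as a subset, so there are no further candidate keys.

{B, C}; {A, B, F}; {B, E, G}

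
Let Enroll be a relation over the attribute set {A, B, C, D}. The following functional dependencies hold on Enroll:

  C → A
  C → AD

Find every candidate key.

Attributes B, C never appear on any right-hand side, so every candidate key must contain {B, C}.
{B, C}⁺ = {A, B, C, D}, which is all of the schema, so {B, C} is the only candidate key.

{B, C}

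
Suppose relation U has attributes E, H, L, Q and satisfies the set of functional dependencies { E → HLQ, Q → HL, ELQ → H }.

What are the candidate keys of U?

{E}

Attribute E never appears on the right-hand side of any dependency, so E must belong to every candidate key.
{E}⁺ = {E, H, L, Q}, which is all of the schema, so {E} is the only candidate key.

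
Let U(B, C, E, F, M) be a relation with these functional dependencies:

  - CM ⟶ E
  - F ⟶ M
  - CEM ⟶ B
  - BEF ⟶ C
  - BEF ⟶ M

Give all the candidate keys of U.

{C, F}⁺: F→M adds M; CM→E adds E; CEM→B adds B → {B, C, E, F, M}. Minimal: {F}⁺ = {F, M}; {C}⁺ = {C} — none reach the full schema.
{B, E, F}⁺: F→M adds M; BEF→C adds C → {B, C, E, F, M}. Minimal: {E, F}⁺ = {E, F, M}; {B, F}⁺ = {B, F, M}; {B, E}⁺ = {B, E} — none reach the full schema.

{C, F}; {B, E, F}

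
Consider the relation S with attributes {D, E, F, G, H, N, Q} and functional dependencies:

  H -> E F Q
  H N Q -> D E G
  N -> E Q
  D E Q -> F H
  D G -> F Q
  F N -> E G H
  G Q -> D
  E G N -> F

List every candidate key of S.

DN, FN, GN, HN

Attribute N never appears on the right-hand side of any dependency, so N must belong to every candidate key.
{N}⁺ = {E, N, Q}, which is not all of the schema, so we must add further attributes.
{D, N}⁺: N→EQ adds E, Q; DEQ→FH adds F, H; FN→EGH adds G → {D, E, F, G, H, N, Q}. Minimal: {N}⁺ = {E, N, Q}; {D}⁺ = {D} — none reach the full schema.
{F, N}⁺: N→EQ adds E, Q; FN→EGH adds G, H; GQ→D adds D → {D, E, F, G, H, N, Q}. Minimal: {N}⁺ = {E, N, Q}; {F}⁺ = {F} — none reach the full schema.
{G, N}⁺: N→EQ adds E, Q; GQ→D adds D; EGN→F adds F; DEQ→FH adds H → {D, E, F, G, H, N, Q}. Minimal: {N}⁺ = {E, N, Q}; {G}⁺ = {G} — none reach the full schema.
{H, N}⁺: H→EFQ adds E, F, Q; HNQ→DEG adds D, G → {D, E, F, G, H, N, Q}. Minimal: {N}⁺ = {E, N, Q}; {H}⁺ = {E, F, H, Q} — none reach the full schema.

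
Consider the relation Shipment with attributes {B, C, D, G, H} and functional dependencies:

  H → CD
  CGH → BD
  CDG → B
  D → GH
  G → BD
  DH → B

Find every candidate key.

{D}⁺: D→GH adds G, H; G→BD adds B; H→CD adds C → {B, C, D, G, H}.
{G}⁺: G→BD adds B, D; D→GH adds H; H→CD adds C → {B, C, D, G, H}.
{H}⁺: H→CD adds C, D; D→GH adds G; G→BD adds B → {B, C, D, G, H}.
Any other superkey contains one of these as a subset, so there are no further candidate keys.

{D}, {G}, {H}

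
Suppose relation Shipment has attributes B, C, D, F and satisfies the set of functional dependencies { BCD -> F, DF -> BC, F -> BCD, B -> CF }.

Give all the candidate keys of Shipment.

{B}⁺: B→CF adds C, F; F→BCD adds D → {B, C, D, F}.
{F}⁺: F→BCD adds B, C, D → {B, C, D, F}.
Any other superkey contains one of these as a subset, so there are no further candidate keys.

(B), (F)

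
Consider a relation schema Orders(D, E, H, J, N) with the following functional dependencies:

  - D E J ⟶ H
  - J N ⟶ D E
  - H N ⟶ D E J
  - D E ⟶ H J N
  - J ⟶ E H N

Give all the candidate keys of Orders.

{J}⁺: J→EHN adds E, H, N; JN→DE adds D → {D, E, H, J, N}.
{D, E}⁺: DE→HJN adds H, J, N → {D, E, H, J, N}. Minimal: {E}⁺ = {E}; {D}⁺ = {D} — none reach the full schema.
{H, N}⁺: HN→DEJ adds D, E, J → {D, E, H, J, N}. Minimal: {N}⁺ = {N}; {H}⁺ = {H} — none reach the full schema.
Any other superkey contains one of these as a subset, so there are no further candidate keys.

{J}, {D, E}, {H, N}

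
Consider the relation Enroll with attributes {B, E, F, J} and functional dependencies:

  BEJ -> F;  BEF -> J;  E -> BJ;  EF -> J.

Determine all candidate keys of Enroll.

{E}

Attribute E never appears on the right-hand side of any dependency, so E must belong to every candidate key.
{E}⁺ = {B, E, F, J}, which is all of the schema, so {E} is the only candidate key.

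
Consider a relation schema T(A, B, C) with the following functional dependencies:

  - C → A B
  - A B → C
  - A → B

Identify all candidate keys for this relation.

{A}⁺: A→B adds B; AB→C adds C → {A, B, C}.
{C}⁺: C→AB adds A, B → {A, B, C}.

{A}, {C}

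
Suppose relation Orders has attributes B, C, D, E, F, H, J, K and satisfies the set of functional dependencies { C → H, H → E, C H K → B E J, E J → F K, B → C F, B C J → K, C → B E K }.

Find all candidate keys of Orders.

Attribute D never appears on the right-hand side of any dependency, so D must belong to every candidate key.
{D}⁺ = {D}, which is not all of the schema, so we must add further attributes.
{B, D}⁺: B→CF adds C, F; C→BEK adds E, K; C→H adds H; CHK→BEJ adds J → {B, C, D, E, F, H, J, K}. Minimal: {D}⁺ = {D}; {B}⁺ = {B, C, E, F, H, J, K} — none reach the full schema.
{C, D}⁺: C→H adds H; H→E adds E; C→BEK adds B, K; CHK→BEJ adds J; EJ→FK adds F → {B, C, D, E, F, H, J, K}. Minimal: {D}⁺ = {D}; {C}⁺ = {B, C, E, F, H, J, K} — none reach the full schema.

{B, D}; {C, D}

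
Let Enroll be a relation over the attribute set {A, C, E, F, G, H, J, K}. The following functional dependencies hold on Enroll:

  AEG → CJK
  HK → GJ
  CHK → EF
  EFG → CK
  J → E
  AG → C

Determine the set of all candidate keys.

Attributes A, H never appear on any right-hand side, so every candidate key must contain {A, H}.
{A, H}⁺ = {A, H}, which is not all of the schema, so we must add further attributes.
{A, H, K}⁺: HK→GJ adds G, J; J→E adds E; AG→C adds C; CHK→EF adds F → {A, C, E, F, G, H, J, K}. Minimal: {H, K}⁺ = {E, G, H, J, K}; {A, K}⁺ = {A, K}; {A, H}⁺ = {A, H} — none reach the full schema.
{A, E, G, H}⁺: AEG→CJK adds C, J, K; CHK→EF adds F → {A, C, E, F, G, H, J, K}. Minimal: {E, G, H}⁺ = {E, G, H}; {A, G, H}⁺ = {A, C, G, H}; {A, E, H}⁺ = {A, E, H}; … — none reach the full schema.
{A, G, H, J}⁺: J→E adds E; AG→C adds C; AEG→CJK adds K; CHK→EF adds F → {A, C, E, F, G, H, J, K}. Minimal: {G, H, J}⁺ = {E, G, H, J}; {A, H, J}⁺ = {A, E, H, J}; {A, G, J}⁺ = {A, C, E, G, J, K}; … — none reach the full schema.

{A, H, K}; {A, E, G, H}; {A, G, H, J}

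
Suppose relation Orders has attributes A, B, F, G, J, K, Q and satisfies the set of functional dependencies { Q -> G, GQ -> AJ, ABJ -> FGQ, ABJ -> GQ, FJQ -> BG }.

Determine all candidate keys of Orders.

Attribute K never appears on the right-hand side of any dependency, so K must belong to every candidate key.
{K}⁺ = {K}, which is not all of the schema, so we must add further attributes.
{B, K, Q}⁺: Q→G adds G; GQ→AJ adds A, J; ABJ→FGQ adds F → {A, B, F, G, J, K, Q}. Minimal: {K, Q}⁺ = {A, G, J, K, Q}; {B, Q}⁺ = {A, B, F, G, J, Q}; {B, K}⁺ = {B, K} — none reach the full schema.
{F, K, Q}⁺: Q→G adds G; GQ→AJ adds A, J; FJQ→BG adds B → {A, B, F, G, J, K, Q}. Minimal: {K, Q}⁺ = {A, G, J, K, Q}; {F, Q}⁺ = {A, B, F, G, J, Q}; {F, K}⁺ = {F, K} — none reach the full schema.
{A, B, J, K}⁺: ABJ→FGQ adds F, G, Q → {A, B, F, G, J, K, Q}. Minimal: {B, J, K}⁺ = {B, J, K}; {A, J, K}⁺ = {A, J, K}; {A, B, K}⁺ = {A, B, K}; … — none reach the full schema.

BKQ, FKQ, ABJK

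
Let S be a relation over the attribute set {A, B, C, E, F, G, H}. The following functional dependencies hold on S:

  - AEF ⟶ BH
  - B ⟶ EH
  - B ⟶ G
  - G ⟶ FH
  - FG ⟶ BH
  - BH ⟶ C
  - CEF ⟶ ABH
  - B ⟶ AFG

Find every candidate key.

{B}⁺: B→EH adds E, H; B→G adds G; G→FH adds F; BH→C adds C; CEF→ABH adds A → {A, B, C, E, F, G, H}.
{G}⁺: G→FH adds F, H; FG→BH adds B; BH→C adds C; B→AFG adds A; B→EH adds E → {A, B, C, E, F, G, H}.
{A, E, F}⁺: AEF→BH adds B, H; B→G adds G; BH→C adds C → {A, B, C, E, F, G, H}.
{C, E, F}⁺: CEF→ABH adds A, B, H; B→AFG adds G → {A, B, C, E, F, G, H}.

{B}, {G}, {A, E, F}, {C, E, F}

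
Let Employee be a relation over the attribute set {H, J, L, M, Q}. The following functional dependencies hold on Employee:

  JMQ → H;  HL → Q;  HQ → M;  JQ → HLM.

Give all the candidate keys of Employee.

JQ; HJL

{J, Q}⁺: JQ→HLM adds H, L, M → {H, J, L, M, Q}.
{H, J, L}⁺: HL→Q adds Q; HQ→M adds M → {H, J, L, M, Q}.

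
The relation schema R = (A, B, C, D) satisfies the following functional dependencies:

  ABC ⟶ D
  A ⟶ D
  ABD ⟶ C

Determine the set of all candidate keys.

Attributes A, B never appear on any right-hand side, so every candidate key must contain {A, B}.
{A, B}⁺ = {A, B, C, D}, which is all of the schema, so {A, B} is the only candidate key.

AB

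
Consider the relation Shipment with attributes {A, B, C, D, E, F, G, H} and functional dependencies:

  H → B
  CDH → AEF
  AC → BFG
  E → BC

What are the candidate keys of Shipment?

{C, D, H}; {D, E, H}

{C, D, H}⁺: H→B adds B; CDH→AEF adds A, E, F; AC→BFG adds G → {A, B, C, D, E, F, G, H}. Minimal: {D, H}⁺ = {B, D, H}; {C, H}⁺ = {B, C, H}; {C, D}⁺ = {C, D} — none reach the full schema.
{D, E, H}⁺: H→B adds B; E→BC adds C; CDH→AEF adds A, F; AC→BFG adds G → {A, B, C, D, E, F, G, H}. Minimal: {E, H}⁺ = {B, C, E, H}; {D, H}⁺ = {B, D, H}; {D, E}⁺ = {B, C, D, E} — none reach the full schema.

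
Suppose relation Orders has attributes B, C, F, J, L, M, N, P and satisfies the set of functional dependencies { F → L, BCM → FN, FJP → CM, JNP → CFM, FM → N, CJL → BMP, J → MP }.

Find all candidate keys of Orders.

{F, J}⁺: F→L adds L; J→MP adds M, P; FJP→CM adds C; FM→N adds N; CJL→BMP adds B → {B, C, F, J, L, M, N, P}. Minimal: {J}⁺ = {J, M, P}; {F}⁺ = {F, L} — none reach the full schema.
{J, N}⁺: J→MP adds M, P; JNP→CFM adds C, F; F→L adds L; CJL→BMP adds B → {B, C, F, J, L, M, N, P}. Minimal: {N}⁺ = {N}; {J}⁺ = {J, M, P} — none reach the full schema.
{B, C, J}⁺: J→MP adds M, P; BCM→FN adds F, N; F→L adds L → {B, C, F, J, L, M, N, P}. Minimal: {C, J}⁺ = {C, J, M, P}; {B, J}⁺ = {B, J, M, P}; {B, C}⁺ = {B, C} — none reach the full schema.
{C, J, L}⁺: CJL→BMP adds B, M, P; BCM→FN adds F, N → {B, C, F, J, L, M, N, P}. Minimal: {J, L}⁺ = {J, L, M, P}; {C, L}⁺ = {C, L}; {C, J}⁺ = {C, J, M, P} — none reach the full schema.

(F, J); (J, N); (B, C, J); (C, J, L)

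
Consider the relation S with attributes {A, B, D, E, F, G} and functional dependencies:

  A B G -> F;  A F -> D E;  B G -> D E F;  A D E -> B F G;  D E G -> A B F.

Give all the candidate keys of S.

(A, F), (B, G), (A, D, E), (D, E, G)

{A, F}⁺: AF→DE adds D, E; ADE→BFG adds B, G → {A, B, D, E, F, G}. Minimal: {F}⁺ = {F}; {A}⁺ = {A} — none reach the full schema.
{B, G}⁺: BG→DEF adds D, E, F; DEG→ABF adds A → {A, B, D, E, F, G}. Minimal: {G}⁺ = {G}; {B}⁺ = {B} — none reach the full schema.
{A, D, E}⁺: ADE→BFG adds B, F, G → {A, B, D, E, F, G}. Minimal: {D, E}⁺ = {D, E}; {A, E}⁺ = {A, E}; {A, D}⁺ = {A, D} — none reach the full schema.
{D, E, G}⁺: DEG→ABF adds A, B, F → {A, B, D, E, F, G}. Minimal: {E, G}⁺ = {E, G}; {D, G}⁺ = {D, G}; {D, E}⁺ = {D, E} — none reach the full schema.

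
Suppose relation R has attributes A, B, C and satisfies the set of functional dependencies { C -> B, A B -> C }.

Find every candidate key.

Attribute A never appears on the right-hand side of any dependency, so A must belong to every candidate key.
{A}⁺ = {A}, which is not all of the schema, so we must add further attributes.
{A, B}⁺: AB→C adds C → {A, B, C}. Minimal: {B}⁺ = {B}; {A}⁺ = {A} — none reach the full schema.
{A, C}⁺: C→B adds B → {A, B, C}. Minimal: {C}⁺ = {B, C}; {A}⁺ = {A} — none reach the full schema.

(A, B), (A, C)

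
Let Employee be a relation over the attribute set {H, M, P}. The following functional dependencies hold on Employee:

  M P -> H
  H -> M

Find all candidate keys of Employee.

{H, P}, {M, P}

Attribute P never appears on the right-hand side of any dependency, so P must belong to every candidate key.
{P}⁺ = {P}, which is not all of the schema, so we must add further attributes.
{H, P}⁺: H→M adds M → {H, M, P}.
{M, P}⁺: MP→H adds H → {H, M, P}.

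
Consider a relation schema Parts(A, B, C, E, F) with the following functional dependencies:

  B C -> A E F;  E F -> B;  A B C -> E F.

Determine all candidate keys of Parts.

{B, C}, {C, E, F}

Attribute C never appears on the right-hand side of any dependency, so C must belong to every candidate key.
{C}⁺ = {C}, which is not all of the schema, so we must add further attributes.
{B, C}⁺: BC→AEF adds A, E, F → {A, B, C, E, F}. Minimal: {C}⁺ = {C}; {B}⁺ = {B} — none reach the full schema.
{C, E, F}⁺: EF→B adds B; BC→AEF adds A → {A, B, C, E, F}. Minimal: {E, F}⁺ = {B, E, F}; {C, F}⁺ = {C, F}; {C, E}⁺ = {C, E} — none reach the full schema.
Any other superkey contains one of these as a subset, so there are no further candidate keys.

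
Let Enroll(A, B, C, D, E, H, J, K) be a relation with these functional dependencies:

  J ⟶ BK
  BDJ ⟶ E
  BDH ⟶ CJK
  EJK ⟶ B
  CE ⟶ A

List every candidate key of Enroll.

Attributes D, H never appear on any right-hand side, so every candidate key must contain {D, H}.
{D, H}⁺ = {D, H}, which is not all of the schema, so we must add further attributes.
{B, D, H}⁺: BDH→CJK adds C, J, K; BDJ→E adds E; CE→A adds A → {A, B, C, D, E, H, J, K}. Minimal: {D, H}⁺ = {D, H}; {B, H}⁺ = {B, H}; {B, D}⁺ = {B, D} — none reach the full schema.
{D, H, J}⁺: J→BK adds B, K; BDJ→E adds E; BDH→CJK adds C; CE→A adds A → {A, B, C, D, E, H, J, K}. Minimal: {H, J}⁺ = {B, H, J, K}; {D, J}⁺ = {B, D, E, J, K}; {D, H}⁺ = {D, H} — none reach the full schema.
Any other superkey contains one of these as a subset, so there are no further candidate keys.

BDH, DHJ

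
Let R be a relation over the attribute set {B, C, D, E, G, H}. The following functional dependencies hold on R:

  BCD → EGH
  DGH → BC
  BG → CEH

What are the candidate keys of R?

Attribute D never appears on the right-hand side of any dependency, so D must belong to every candidate key.
{D}⁺ = {D}, which is not all of the schema, so we must add further attributes.
{B, C, D}⁺: BCD→EGH adds E, G, H → {B, C, D, E, G, H}. Minimal: {C, D}⁺ = {C, D}; {B, D}⁺ = {B, D}; {B, C}⁺ = {B, C} — none reach the full schema.
{B, D, G}⁺: BG→CEH adds C, E, H → {B, C, D, E, G, H}. Minimal: {D, G}⁺ = {D, G}; {B, G}⁺ = {B, C, E, G, H}; {B, D}⁺ = {B, D} — none reach the full schema.
{D, G, H}⁺: DGH→BC adds B, C; BG→CEH adds E → {B, C, D, E, G, H}. Minimal: {G, H}⁺ = {G, H}; {D, H}⁺ = {D, H}; {D, G}⁺ = {D, G} — none reach the full schema.
Any other superkey contains one of these as a subset, so there are no further candidate keys.

{B, C, D}, {B, D, G}, {D, G, H}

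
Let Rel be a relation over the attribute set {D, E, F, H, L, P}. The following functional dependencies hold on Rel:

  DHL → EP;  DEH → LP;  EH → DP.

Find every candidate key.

{E, F, H}, {D, F, H, L}

Attributes F, H never appear on any right-hand side, so every candidate key must contain {F, H}.
{F, H}⁺ = {F, H}, which is not all of the schema, so we must add further attributes.
{E, F, H}⁺: EH→DP adds D, P; DEH→LP adds L → {D, E, F, H, L, P}. Minimal: {F, H}⁺ = {F, H}; {E, H}⁺ = {D, E, H, L, P}; {E, F}⁺ = {E, F} — none reach the full schema.
{D, F, H, L}⁺: DHL→EP adds E, P → {D, E, F, H, L, P}. Minimal: {F, H, L}⁺ = {F, H, L}; {D, H, L}⁺ = {D, E, H, L, P}; {D, F, L}⁺ = {D, F, L}; … — none reach the full schema.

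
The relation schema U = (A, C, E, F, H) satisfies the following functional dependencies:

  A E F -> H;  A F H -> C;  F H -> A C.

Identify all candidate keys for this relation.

Attributes E, F never appear on any right-hand side, so every candidate key must contain {E, F}.
{E, F}⁺ = {E, F}, which is not all of the schema, so we must add further attributes.
{A, E, F}⁺: AEF→H adds H; AFH→C adds C → {A, C, E, F, H}.
{E, F, H}⁺: FH→AC adds A, C → {A, C, E, F, H}.
Any other superkey contains one of these as a subset, so there are no further candidate keys.

{A, E, F}; {E, F, H}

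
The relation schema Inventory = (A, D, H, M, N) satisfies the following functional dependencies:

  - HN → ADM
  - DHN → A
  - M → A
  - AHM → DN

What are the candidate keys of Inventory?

{H, M}; {H, N}

Attribute H never appears on the right-hand side of any dependency, so H must belong to every candidate key.
{H}⁺ = {H}, which is not all of the schema, so we must add further attributes.
{H, M}⁺: M→A adds A; AHM→DN adds D, N → {A, D, H, M, N}.
{H, N}⁺: HN→ADM adds A, D, M → {A, D, H, M, N}.
Any other superkey contains one of these as a subset, so there are no further candidate keys.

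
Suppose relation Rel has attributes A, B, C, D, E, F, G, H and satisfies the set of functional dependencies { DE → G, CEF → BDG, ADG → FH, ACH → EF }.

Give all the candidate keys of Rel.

Attributes A, C never appear on any right-hand side, so every candidate key must contain {A, C}.
{A, C}⁺ = {A, C}, which is not all of the schema, so we must add further attributes.
{A, C, H}⁺: ACH→EF adds E, F; CEF→BDG adds B, D, G → {A, B, C, D, E, F, G, H}. Minimal: {C, H}⁺ = {C, H}; {A, H}⁺ = {A, H}; {A, C}⁺ = {A, C} — none reach the full schema.
{A, C, D, E}⁺: DE→G adds G; ADG→FH adds F, H; CEF→BDG adds B → {A, B, C, D, E, F, G, H}. Minimal: {C, D, E}⁺ = {C, D, E, G}; {A, D, E}⁺ = {A, D, E, F, G, H}; {A, C, E}⁺ = {A, C, E}; … — none reach the full schema.
{A, C, D, G}⁺: ADG→FH adds F, H; ACH→EF adds E; CEF→BDG adds B → {A, B, C, D, E, F, G, H}. Minimal: {C, D, G}⁺ = {C, D, G}; {A, D, G}⁺ = {A, D, F, G, H}; {A, C, G}⁺ = {A, C, G}; … — none reach the full schema.
{A, C, E, F}⁺: CEF→BDG adds B, D, G; ADG→FH adds H → {A, B, C, D, E, F, G, H}. Minimal: {C, E, F}⁺ = {B, C, D, E, F, G}; {A, E, F}⁺ = {A, E, F}; {A, C, F}⁺ = {A, C, F}; … — none reach the full schema.
Any other superkey contains one of these as a subset, so there are no further candidate keys.

ACH, ACDE, ACDG, ACEF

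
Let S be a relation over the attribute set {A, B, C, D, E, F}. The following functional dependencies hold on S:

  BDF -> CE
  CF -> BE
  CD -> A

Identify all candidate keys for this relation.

{B, D, F}, {C, D, F}

{B, D, F}⁺: BDF→CE adds C, E; CD→A adds A → {A, B, C, D, E, F}. Minimal: {D, F}⁺ = {D, F}; {B, F}⁺ = {B, F}; {B, D}⁺ = {B, D} — none reach the full schema.
{C, D, F}⁺: CF→BE adds B, E; CD→A adds A → {A, B, C, D, E, F}. Minimal: {D, F}⁺ = {D, F}; {C, F}⁺ = {B, C, E, F}; {C, D}⁺ = {A, C, D} — none reach the full schema.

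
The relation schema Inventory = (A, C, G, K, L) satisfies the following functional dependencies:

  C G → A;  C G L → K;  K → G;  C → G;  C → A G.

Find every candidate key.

Attributes C, L never appear on any right-hand side, so every candidate key must contain {C, L}.
{C, L}⁺ = {A, C, G, K, L}, which is all of the schema, so {C, L} is the only candidate key.

{C, L}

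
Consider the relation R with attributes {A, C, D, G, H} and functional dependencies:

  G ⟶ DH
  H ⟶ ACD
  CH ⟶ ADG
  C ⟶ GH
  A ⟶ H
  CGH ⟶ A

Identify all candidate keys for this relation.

{A}; {C}; {G}; {H}

{A}⁺: A→H adds H; H→ACD adds C, D; CH→ADG adds G → {A, C, D, G, H}.
{C}⁺: C→GH adds G, H; CGH→A adds A; G→DH adds D → {A, C, D, G, H}.
{G}⁺: G→DH adds D, H; H→ACD adds A, C → {A, C, D, G, H}.
{H}⁺: H→ACD adds A, C, D; CH→ADG adds G → {A, C, D, G, H}.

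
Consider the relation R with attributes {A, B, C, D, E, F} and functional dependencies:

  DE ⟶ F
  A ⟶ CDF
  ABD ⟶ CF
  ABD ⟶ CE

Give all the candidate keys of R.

(A, B)

Attributes A, B never appear on any right-hand side, so every candidate key must contain {A, B}.
{A, B}⁺ = {A, B, C, D, E, F}, which is all of the schema, so {A, B} is the only candidate key.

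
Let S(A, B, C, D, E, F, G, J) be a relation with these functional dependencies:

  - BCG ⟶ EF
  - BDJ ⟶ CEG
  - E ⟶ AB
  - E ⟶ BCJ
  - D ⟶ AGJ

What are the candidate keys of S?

BD, DE

Attribute D never appears on the right-hand side of any dependency, so D must belong to every candidate key.
{D}⁺ = {A, D, G, J}, which is not all of the schema, so we must add further attributes.
{B, D}⁺: D→AGJ adds A, G, J; BDJ→CEG adds C, E; BCG→EF adds F → {A, B, C, D, E, F, G, J}.
{D, E}⁺: E→AB adds A, B; E→BCJ adds C, J; D→AGJ adds G; BCG→EF adds F → {A, B, C, D, E, F, G, J}.
Any other superkey contains one of these as a subset, so there are no further candidate keys.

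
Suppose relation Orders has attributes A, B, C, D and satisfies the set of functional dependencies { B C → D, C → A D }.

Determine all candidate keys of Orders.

{B, C}

{B, C}⁺: BC→D adds D; C→AD adds A → {A, B, C, D}. Minimal: {C}⁺ = {A, C, D}; {B}⁺ = {B} — none reach the full schema.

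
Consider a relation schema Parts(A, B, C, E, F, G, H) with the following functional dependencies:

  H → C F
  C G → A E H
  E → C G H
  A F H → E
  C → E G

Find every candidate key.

BC; BE; BH

Attribute B never appears on the right-hand side of any dependency, so B must belong to every candidate key.
{B}⁺ = {B}, which is not all of the schema, so we must add further attributes.
{B, C}⁺: C→EG adds E, G; CG→AEH adds A, H; H→CF adds F → {A, B, C, E, F, G, H}.
{B, E}⁺: E→CGH adds C, G, H; H→CF adds F; CG→AEH adds A → {A, B, C, E, F, G, H}.
{B, H}⁺: H→CF adds C, F; C→EG adds E, G; CG→AEH adds A → {A, B, C, E, F, G, H}.
Any other superkey contains one of these as a subset, so there are no further candidate keys.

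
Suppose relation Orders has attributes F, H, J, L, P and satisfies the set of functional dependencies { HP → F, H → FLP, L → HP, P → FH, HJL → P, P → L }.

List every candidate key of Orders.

{H, J}; {J, L}; {J, P}

Attribute J never appears on the right-hand side of any dependency, so J must belong to every candidate key.
{J}⁺ = {J}, which is not all of the schema, so we must add further attributes.
{H, J}⁺: H→FLP adds F, L, P → {F, H, J, L, P}. Minimal: {J}⁺ = {J}; {H}⁺ = {F, H, L, P} — none reach the full schema.
{J, L}⁺: L→HP adds H, P; P→FH adds F → {F, H, J, L, P}. Minimal: {L}⁺ = {F, H, L, P}; {J}⁺ = {J} — none reach the full schema.
{J, P}⁺: P→FH adds F, H; P→L adds L → {F, H, J, L, P}. Minimal: {P}⁺ = {F, H, L, P}; {J}⁺ = {J} — none reach the full schema.
Any other superkey contains one of these as a subset, so there are no further candidate keys.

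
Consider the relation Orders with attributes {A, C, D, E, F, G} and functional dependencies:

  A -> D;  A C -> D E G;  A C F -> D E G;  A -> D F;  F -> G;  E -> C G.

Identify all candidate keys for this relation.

AC; AE

Attribute A never appears on the right-hand side of any dependency, so A must belong to every candidate key.
{A}⁺ = {A, D, F, G}, which is not all of the schema, so we must add further attributes.
{A, C}⁺: A→D adds D; AC→DEG adds E, G; A→DF adds F → {A, C, D, E, F, G}. Minimal: {C}⁺ = {C}; {A}⁺ = {A, D, F, G} — none reach the full schema.
{A, E}⁺: A→D adds D; A→DF adds F; F→G adds G; E→CG adds C → {A, C, D, E, F, G}. Minimal: {E}⁺ = {C, E, G}; {A}⁺ = {A, D, F, G} — none reach the full schema.
Any other superkey contains one of these as a subset, so there are no further candidate keys.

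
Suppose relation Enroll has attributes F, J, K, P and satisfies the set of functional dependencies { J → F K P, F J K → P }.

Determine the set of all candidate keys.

J

Attribute J never appears on the right-hand side of any dependency, so J must belong to every candidate key.
{J}⁺ = {F, J, K, P}, which is all of the schema, so {J} is the only candidate key.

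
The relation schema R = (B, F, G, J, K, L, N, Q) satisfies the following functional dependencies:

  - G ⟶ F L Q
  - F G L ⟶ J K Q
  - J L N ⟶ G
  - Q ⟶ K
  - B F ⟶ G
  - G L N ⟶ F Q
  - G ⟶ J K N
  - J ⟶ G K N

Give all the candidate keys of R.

Attribute B never appears on the right-hand side of any dependency, so B must belong to every candidate key.
{B}⁺ = {B}, which is not all of the schema, so we must add further attributes.
{B, F}⁺: BF→G adds G; G→JKN adds J, K, N; G→FLQ adds L, Q → {B, F, G, J, K, L, N, Q}. Minimal: {F}⁺ = {F}; {B}⁺ = {B} — none reach the full schema.
{B, G}⁺: G→FLQ adds F, L, Q; FGL→JKQ adds J, K; G→JKN adds N → {B, F, G, J, K, L, N, Q}. Minimal: {G}⁺ = {F, G, J, K, L, N, Q}; {B}⁺ = {B} — none reach the full schema.
{B, J}⁺: J→GKN adds G, K, N; G→FLQ adds F, L, Q → {B, F, G, J, K, L, N, Q}. Minimal: {J}⁺ = {F, G, J, K, L, N, Q}; {B}⁺ = {B} — none reach the full schema.

{B, F}, {B, G}, {B, J}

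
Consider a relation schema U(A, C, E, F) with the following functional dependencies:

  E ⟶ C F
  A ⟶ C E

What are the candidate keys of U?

Attribute A never appears on the right-hand side of any dependency, so A must belong to every candidate key.
{A}⁺ = {A, C, E, F}, which is all of the schema, so {A} is the only candidate key.

(A)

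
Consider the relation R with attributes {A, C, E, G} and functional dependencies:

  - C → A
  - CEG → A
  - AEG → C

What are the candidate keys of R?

AEG; CEG

Attributes E, G never appear on any right-hand side, so every candidate key must contain {E, G}.
{E, G}⁺ = {E, G}, which is not all of the schema, so we must add further attributes.
{A, E, G}⁺: AEG→C adds C → {A, C, E, G}.
{C, E, G}⁺: C→A adds A → {A, C, E, G}.
Any other superkey contains one of these as a subset, so there are no further candidate keys.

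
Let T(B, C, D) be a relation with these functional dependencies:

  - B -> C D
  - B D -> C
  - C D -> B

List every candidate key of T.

{B}⁺: B→CD adds C, D → {B, C, D}.
{C, D}⁺: CD→B adds B → {B, C, D}. Minimal: {D}⁺ = {D}; {C}⁺ = {C} — none reach the full schema.
Any other superkey contains one of these as a subset, so there are no further candidate keys.

{B}, {C, D}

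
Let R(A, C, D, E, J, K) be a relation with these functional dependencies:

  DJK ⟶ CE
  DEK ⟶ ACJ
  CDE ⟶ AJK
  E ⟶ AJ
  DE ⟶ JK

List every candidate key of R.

{D, E}⁺: E→AJ adds A, J; DE→JK adds K; DJK→CE adds C → {A, C, D, E, J, K}.
{D, J, K}⁺: DJK→CE adds C, E; DEK→ACJ adds A → {A, C, D, E, J, K}.
Any other superkey contains one of these as a subset, so there are no further candidate keys.

DE; DJK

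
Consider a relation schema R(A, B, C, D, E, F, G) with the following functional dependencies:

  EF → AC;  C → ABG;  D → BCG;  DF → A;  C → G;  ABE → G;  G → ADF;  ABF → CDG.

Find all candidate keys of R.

Attribute E never appears on the right-hand side of any dependency, so E must belong to every candidate key.
{E}⁺ = {E}, which is not all of the schema, so we must add further attributes.
{C, E}⁺: C→ABG adds A, B, G; G→ADF adds D, F → {A, B, C, D, E, F, G}. Minimal: {E}⁺ = {E}; {C}⁺ = {A, B, C, D, F, G} — none reach the full schema.
{D, E}⁺: D→BCG adds B, C, G; G→ADF adds A, F → {A, B, C, D, E, F, G}. Minimal: {E}⁺ = {E}; {D}⁺ = {A, B, C, D, F, G} — none reach the full schema.
{E, F}⁺: EF→AC adds A, C; C→ABG adds B, G; G→ADF adds D → {A, B, C, D, E, F, G}. Minimal: {F}⁺ = {F}; {E}⁺ = {E} — none reach the full schema.
{E, G}⁺: G→ADF adds A, D, F; EF→AC adds C; C→ABG adds B → {A, B, C, D, E, F, G}. Minimal: {G}⁺ = {A, B, C, D, F, G}; {E}⁺ = {E} — none reach the full schema.
{A, B, E}⁺: ABE→G adds G; G→ADF adds D, F; ABF→CDG adds C → {A, B, C, D, E, F, G}. Minimal: {B, E}⁺ = {B, E}; {A, E}⁺ = {A, E}; {A, B}⁺ = {A, B} — none reach the full schema.

(C, E), (D, E), (E, F), (E, G), (A, B, E)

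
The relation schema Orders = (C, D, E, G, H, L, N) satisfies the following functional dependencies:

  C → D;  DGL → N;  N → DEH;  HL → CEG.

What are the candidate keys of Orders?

Attribute L never appears on the right-hand side of any dependency, so L must belong to every candidate key.
{L}⁺ = {L}, which is not all of the schema, so we must add further attributes.
{H, L}⁺: HL→CEG adds C, E, G; C→D adds D; DGL→N adds N → {C, D, E, G, H, L, N}.
{L, N}⁺: N→DEH adds D, E, H; HL→CEG adds C, G → {C, D, E, G, H, L, N}.
{C, G, L}⁺: C→D adds D; DGL→N adds N; N→DEH adds E, H → {C, D, E, G, H, L, N}.
{D, G, L}⁺: DGL→N adds N; N→DEH adds E, H; HL→CEG adds C → {C, D, E, G, H, L, N}.

(H, L), (L, N), (C, G, L), (D, G, L)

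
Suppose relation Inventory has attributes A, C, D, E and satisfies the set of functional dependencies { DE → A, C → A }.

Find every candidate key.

Attributes C, D, E never appear on any right-hand side, so every candidate key must contain {C, D, E}.
{C, D, E}⁺ = {A, C, D, E}, which is all of the schema, so {C, D, E} is the only candidate key.

{C, D, E}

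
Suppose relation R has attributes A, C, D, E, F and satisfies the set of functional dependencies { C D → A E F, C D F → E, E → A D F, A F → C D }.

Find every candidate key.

E, AF, CD

{E}⁺: E→ADF adds A, D, F; AF→CD adds C → {A, C, D, E, F}.
{A, F}⁺: AF→CD adds C, D; CD→AEF adds E → {A, C, D, E, F}.
{C, D}⁺: CD→AEF adds A, E, F → {A, C, D, E, F}.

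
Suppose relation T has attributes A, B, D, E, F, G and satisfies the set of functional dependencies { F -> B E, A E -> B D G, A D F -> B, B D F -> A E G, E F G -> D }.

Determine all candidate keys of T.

{A, F}; {D, F}; {F, G}

Attribute F never appears on the right-hand side of any dependency, so F must belong to every candidate key.
{F}⁺ = {B, E, F}, which is not all of the schema, so we must add further attributes.
{A, F}⁺: F→BE adds B, E; AE→BDG adds D, G → {A, B, D, E, F, G}. Minimal: {F}⁺ = {B, E, F}; {A}⁺ = {A} — none reach the full schema.
{D, F}⁺: F→BE adds B, E; BDF→AEG adds A, G → {A, B, D, E, F, G}. Minimal: {F}⁺ = {B, E, F}; {D}⁺ = {D} — none reach the full schema.
{F, G}⁺: F→BE adds B, E; EFG→D adds D; BDF→AEG adds A → {A, B, D, E, F, G}. Minimal: {G}⁺ = {G}; {F}⁺ = {B, E, F} — none reach the full schema.
Any other superkey contains one of these as a subset, so there are no further candidate keys.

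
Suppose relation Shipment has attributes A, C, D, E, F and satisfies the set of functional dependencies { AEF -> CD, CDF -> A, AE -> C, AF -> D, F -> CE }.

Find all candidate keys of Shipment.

{A, F}, {D, F}

Attribute F never appears on the right-hand side of any dependency, so F must belong to every candidate key.
{F}⁺ = {C, E, F}, which is not all of the schema, so we must add further attributes.
{A, F}⁺: AF→D adds D; F→CE adds C, E → {A, C, D, E, F}. Minimal: {F}⁺ = {C, E, F}; {A}⁺ = {A} — none reach the full schema.
{D, F}⁺: F→CE adds C, E; CDF→A adds A → {A, C, D, E, F}. Minimal: {F}⁺ = {C, E, F}; {D}⁺ = {D} — none reach the full schema.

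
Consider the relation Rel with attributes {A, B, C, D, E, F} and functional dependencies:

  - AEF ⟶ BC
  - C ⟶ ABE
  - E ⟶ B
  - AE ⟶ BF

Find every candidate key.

{C, D}; {A, D, E}

Attribute D never appears on the right-hand side of any dependency, so D must belong to every candidate key.
{D}⁺ = {D}, which is not all of the schema, so we must add further attributes.
{C, D}⁺: C→ABE adds A, B, E; AE→BF adds F → {A, B, C, D, E, F}. Minimal: {D}⁺ = {D}; {C}⁺ = {A, B, C, E, F} — none reach the full schema.
{A, D, E}⁺: E→B adds B; AE→BF adds F; AEF→BC adds C → {A, B, C, D, E, F}. Minimal: {D, E}⁺ = {B, D, E}; {A, E}⁺ = {A, B, C, E, F}; {A, D}⁺ = {A, D} — none reach the full schema.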